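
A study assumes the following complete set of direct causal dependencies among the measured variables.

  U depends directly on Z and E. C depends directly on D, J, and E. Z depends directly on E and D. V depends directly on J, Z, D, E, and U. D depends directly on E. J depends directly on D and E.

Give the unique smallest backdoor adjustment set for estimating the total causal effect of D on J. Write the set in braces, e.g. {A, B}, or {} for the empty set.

Variables eligible for adjustment (non-descendants of D, excluding D and J): {E}.
Backdoor paths from D to J:
  P1: D <- E -> Z -> U -> V <- J
  P2: D <- E -> Z -> V <- J
  P3: D <- E -> J
  P4: D <- E -> U <- Z -> V <- J
  P5: D <- E -> U -> V <- J
  P6: D <- E -> C <- J
  P7: D <- E -> V <- J
The empty set is not sufficient: P3 (D <- E -> J) has no collider blocking it and no conditioned non-collider, so it is open.
Try {E}:
  P1: blocked at fork node E ∈ conditioning set.
  P2: blocked at fork node E ∈ conditioning set.
  P3: blocked at fork node E ∈ conditioning set.
  P4: blocked at fork node E ∈ conditioning set.
  P5: blocked at fork node E ∈ conditioning set.
  P6: blocked at fork node E ∈ conditioning set.
  P7: blocked at fork node E ∈ conditioning set.
{E} contains no descendant of D and blocks every backdoor path.
{E} is the unique smallest valid adjustment set.

{E}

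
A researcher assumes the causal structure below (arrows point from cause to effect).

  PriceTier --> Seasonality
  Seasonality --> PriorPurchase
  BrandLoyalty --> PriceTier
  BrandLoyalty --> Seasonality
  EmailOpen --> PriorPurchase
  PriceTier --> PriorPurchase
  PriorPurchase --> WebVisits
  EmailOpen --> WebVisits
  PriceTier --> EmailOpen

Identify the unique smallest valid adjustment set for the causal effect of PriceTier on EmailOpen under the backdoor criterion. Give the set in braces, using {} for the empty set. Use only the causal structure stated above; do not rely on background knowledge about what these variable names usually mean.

Variables eligible for adjustment (non-descendants of PriceTier, excluding PriceTier and EmailOpen): {BrandLoyalty}.
Backdoor paths from PriceTier to EmailOpen:
  P1: PriceTier <- BrandLoyalty -> Seasonality -> PriorPurchase <- EmailOpen
  P2: PriceTier <- BrandLoyalty -> Seasonality -> PriorPurchase -> WebVisits <- EmailOpen
Each backdoor path contains an unconditioned collider, so every path is already blocked with the empty conditioning set:
  P1: blocked at collider PriorPurchase (neither it nor any descendant is in the conditioning set).
  P2: blocked at collider WebVisits (neither it nor any descendant is in the conditioning set).
The empty set is therefore the unique smallest valid set.

{}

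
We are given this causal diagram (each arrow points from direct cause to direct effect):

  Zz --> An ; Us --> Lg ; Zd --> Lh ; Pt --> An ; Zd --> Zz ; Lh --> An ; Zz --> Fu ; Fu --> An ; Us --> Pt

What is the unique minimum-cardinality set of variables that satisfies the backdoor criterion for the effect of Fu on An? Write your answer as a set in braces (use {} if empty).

{Zz}

Variables eligible for adjustment (non-descendants of Fu, excluding Fu and An): {Lg, Lh, Pt, Us, Zd, Zz}.
Backdoor paths from Fu to An:
  P1: Fu <- Zz <- Zd -> Lh -> An
  P2: Fu <- Zz -> An
The empty set is not sufficient: P1 (Fu <- Zz <- Zd -> Lh -> An) has no collider blocking it and no conditioned non-collider, so it is open.
Try {Zz}:
  P1: blocked at chain node Zz ∈ conditioning set.
  P2: blocked at fork node Zz ∈ conditioning set.
{Zz} contains no descendant of Fu and blocks every backdoor path.
No other singleton works — e.g. {Zd} leaves P2 open — so {Zz} is the unique smallest valid adjustment set.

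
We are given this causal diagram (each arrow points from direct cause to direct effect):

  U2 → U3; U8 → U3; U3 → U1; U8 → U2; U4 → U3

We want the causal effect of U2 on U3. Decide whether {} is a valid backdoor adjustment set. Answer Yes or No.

No

Backdoor paths from U2 to U3 (paths whose first edge points into U2):
  P1: U2 <- U8 -> U3
Condition 1 (no descendant of U2 in the set): holds — descendants of U2 are {U1, U3}; none are in {}.
Condition 2 (every backdoor path blocked by {}):
  P1: open — no interior node is in the conditioning set.
{} does not satisfy the backdoor criterion.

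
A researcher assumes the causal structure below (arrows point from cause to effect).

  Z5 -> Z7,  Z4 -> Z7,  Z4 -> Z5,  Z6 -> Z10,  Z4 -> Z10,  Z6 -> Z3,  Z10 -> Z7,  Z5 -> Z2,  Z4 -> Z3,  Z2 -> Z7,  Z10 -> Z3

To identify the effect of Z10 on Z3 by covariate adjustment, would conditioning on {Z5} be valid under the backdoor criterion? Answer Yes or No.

Backdoor paths from Z10 to Z3 (paths whose first edge points into Z10):
  P1: Z10 <- Z4 -> Z3
  P2: Z10 <- Z6 -> Z3
Condition 1 (no descendant of Z10 in the set): holds — descendants of Z10 are {Z3, Z7}; none are in {Z5}.
Condition 2 (every backdoor path blocked by {Z5}):
  P1: open — no interior node is in the conditioning set.
  P2: open — no interior node is in the conditioning set.
{Z5} does not satisfy the backdoor criterion.

No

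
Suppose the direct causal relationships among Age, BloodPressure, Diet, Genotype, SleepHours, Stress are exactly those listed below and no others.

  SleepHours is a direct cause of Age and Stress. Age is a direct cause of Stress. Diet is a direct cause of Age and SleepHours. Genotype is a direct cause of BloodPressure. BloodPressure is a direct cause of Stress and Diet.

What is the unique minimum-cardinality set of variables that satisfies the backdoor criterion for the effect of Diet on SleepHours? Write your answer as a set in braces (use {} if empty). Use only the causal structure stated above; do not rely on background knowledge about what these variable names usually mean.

{}

Variables eligible for adjustment (non-descendants of Diet, excluding Diet and SleepHours): {BloodPressure, Genotype}.
Backdoor paths from Diet to SleepHours:
  P1: Diet <- BloodPressure -> Stress <- SleepHours
  P2: Diet <- BloodPressure -> Stress <- Age <- SleepHours
Each backdoor path contains an unconditioned collider, so every path is already blocked with the empty conditioning set:
  P1: blocked at collider Stress (neither it nor any descendant is in the conditioning set).
  P2: blocked at collider Stress (neither it nor any descendant is in the conditioning set).
The empty set is therefore the unique smallest valid set.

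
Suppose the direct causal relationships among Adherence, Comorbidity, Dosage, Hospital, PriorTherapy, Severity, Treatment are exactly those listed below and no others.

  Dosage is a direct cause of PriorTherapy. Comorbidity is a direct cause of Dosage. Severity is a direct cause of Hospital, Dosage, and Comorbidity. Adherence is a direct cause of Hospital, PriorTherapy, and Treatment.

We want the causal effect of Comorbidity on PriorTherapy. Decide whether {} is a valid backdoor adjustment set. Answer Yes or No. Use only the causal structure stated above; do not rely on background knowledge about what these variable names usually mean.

No

Backdoor paths from Comorbidity to PriorTherapy (paths whose first edge points into Comorbidity):
  P1: Comorbidity <- Severity -> Hospital <- Adherence -> PriorTherapy
  P2: Comorbidity <- Severity -> Dosage -> PriorTherapy
Condition 1 (no descendant of Comorbidity in the set): holds — descendants of Comorbidity are {Dosage, PriorTherapy}; none are in {}.
Condition 2 (every backdoor path blocked by {}):
  P1: blocked at collider Hospital (neither it nor any descendant is in the conditioning set).
  P2: open — no interior node is in the conditioning set.
{} does not satisfy the backdoor criterion.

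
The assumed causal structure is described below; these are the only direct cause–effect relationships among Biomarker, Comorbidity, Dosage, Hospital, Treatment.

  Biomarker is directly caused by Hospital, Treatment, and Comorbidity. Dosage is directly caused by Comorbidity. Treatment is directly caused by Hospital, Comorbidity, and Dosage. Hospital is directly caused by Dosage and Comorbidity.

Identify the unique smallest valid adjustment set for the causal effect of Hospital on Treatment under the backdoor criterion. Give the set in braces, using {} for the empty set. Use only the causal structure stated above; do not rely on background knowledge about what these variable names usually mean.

{Comorbidity, Dosage}

Variables eligible for adjustment (non-descendants of Hospital, excluding Hospital and Treatment): {Comorbidity, Dosage}.
Backdoor paths from Hospital to Treatment:
  P1: Hospital <- Comorbidity -> Dosage -> Treatment
  P2: Hospital <- Comorbidity -> Treatment
  P3: Hospital <- Comorbidity -> Biomarker <- Treatment
  P4: Hospital <- Dosage <- Comorbidity -> Treatment
  P5: Hospital <- Dosage <- Comorbidity -> Biomarker <- Treatment
  P6: Hospital <- Dosage -> Treatment
The empty set is not sufficient: P1 (Hospital <- Comorbidity -> Dosage -> Treatment) has no collider blocking it and no conditioned non-collider, so it is open.
Try {Comorbidity, Dosage}:
  P1: blocked at fork node Comorbidity ∈ conditioning set.
  P2: blocked at fork node Comorbidity ∈ conditioning set.
  P3: blocked at fork node Comorbidity ∈ conditioning set.
  P4: blocked at chain node Dosage ∈ conditioning set.
  P5: blocked at chain node Dosage ∈ conditioning set.
  P6: blocked at fork node Dosage ∈ conditioning set.
{Comorbidity, Dosage} contains no descendant of Hospital and blocks every backdoor path.
Every element of {Comorbidity, Dosage} is needed (dropping Comorbidity leaves P2 open; dropping Dosage leaves P6 open), so no proper subset is valid.
Among all size-2 subsets of the eligible variables, only {Comorbidity, Dosage} blocks every backdoor path, so it is the unique smallest valid adjustment set.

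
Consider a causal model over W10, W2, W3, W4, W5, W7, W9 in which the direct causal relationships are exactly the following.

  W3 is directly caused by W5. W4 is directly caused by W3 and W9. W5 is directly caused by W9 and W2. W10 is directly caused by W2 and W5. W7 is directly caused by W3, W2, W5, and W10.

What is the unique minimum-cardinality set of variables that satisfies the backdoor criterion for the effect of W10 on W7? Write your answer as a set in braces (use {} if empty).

Variables eligible for adjustment (non-descendants of W10, excluding W10 and W7): {W2, W3, W4, W5, W9}.
Backdoor paths from W10 to W7:
  P1: W10 <- W2 -> W5 <- W9 -> W4 <- W3 -> W7
  P2: W10 <- W2 -> W5 -> W3 -> W7
  P3: W10 <- W2 -> W5 -> W7
  P4: W10 <- W2 -> W7
  P5: W10 <- W5 <- W9 -> W4 <- W3 -> W7
  P6: W10 <- W5 <- W2 -> W7
  P7: W10 <- W5 -> W3 -> W7
  P8: W10 <- W5 -> W7
The empty set is not sufficient: P2 (W10 <- W2 -> W5 -> W3 -> W7) has no collider blocking it and no conditioned non-collider, so it is open.
Try {W2, W5}:
  P1: blocked at fork node W2 ∈ conditioning set.
  P2: blocked at fork node W2 ∈ conditioning set.
  P3: blocked at fork node W2 ∈ conditioning set.
  P4: blocked at fork node W2 ∈ conditioning set.
  P5: blocked at chain node W5 ∈ conditioning set.
  P6: blocked at chain node W5 ∈ conditioning set.
  P7: blocked at fork node W5 ∈ conditioning set.
  P8: blocked at fork node W5 ∈ conditioning set.
{W2, W5} contains no descendant of W10 and blocks every backdoor path.
Every element of {W2, W5} is needed (dropping W2 leaves P4 open; dropping W5 leaves P7 open), so no proper subset is valid.
Among all size-2 subsets of the eligible variables, only {W2, W5} blocks every backdoor path, so it is the unique smallest valid adjustment set.

{W2, W5}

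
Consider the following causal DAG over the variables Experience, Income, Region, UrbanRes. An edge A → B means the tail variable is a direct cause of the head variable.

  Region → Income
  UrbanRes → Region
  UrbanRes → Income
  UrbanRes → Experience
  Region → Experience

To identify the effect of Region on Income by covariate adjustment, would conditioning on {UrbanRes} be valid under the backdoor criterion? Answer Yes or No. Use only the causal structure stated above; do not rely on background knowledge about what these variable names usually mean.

Backdoor paths from Region to Income (paths whose first edge points into Region):
  P1: Region <- UrbanRes -> Income
Condition 1 (no descendant of Region in the set): holds — descendants of Region are {Experience, Income}; none are in {UrbanRes}.
Condition 2 (every backdoor path blocked by {UrbanRes}):
  P1: blocked at fork node UrbanRes ∈ conditioning set.
{UrbanRes} satisfies the backdoor criterion.

Yes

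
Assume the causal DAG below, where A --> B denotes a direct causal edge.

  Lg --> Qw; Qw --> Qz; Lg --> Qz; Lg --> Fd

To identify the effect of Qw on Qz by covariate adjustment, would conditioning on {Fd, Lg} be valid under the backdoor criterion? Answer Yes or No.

Backdoor paths from Qw to Qz (paths whose first edge points into Qw):
  P1: Qw <- Lg -> Qz
Condition 1 (no descendant of Qw in the set): holds — descendants of Qw are {Qz}; none are in {Fd, Lg}.
Condition 2 (every backdoor path blocked by {Fd, Lg}):
  P1: blocked at fork node Lg ∈ conditioning set.
{Fd, Lg} satisfies the backdoor criterion.

Yes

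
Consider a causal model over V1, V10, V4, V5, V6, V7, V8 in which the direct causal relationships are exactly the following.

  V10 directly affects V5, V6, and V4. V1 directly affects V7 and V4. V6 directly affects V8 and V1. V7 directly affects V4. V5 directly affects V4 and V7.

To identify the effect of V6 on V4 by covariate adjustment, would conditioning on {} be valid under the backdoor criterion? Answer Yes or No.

Backdoor paths from V6 to V4 (paths whose first edge points into V6):
  P1: V6 <- V10 -> V5 -> V7 <- V1 -> V4
  P2: V6 <- V10 -> V5 -> V7 -> V4
  P3: V6 <- V10 -> V5 -> V4
  P4: V6 <- V10 -> V4
Condition 1 (no descendant of V6 in the set): holds — descendants of V6 are {V1, V4, V7, V8}; none are in {}.
Condition 2 (every backdoor path blocked by {}):
  P1: blocked at collider V7 (neither it nor any descendant is in the conditioning set).
  P2: open — no interior node is in the conditioning set.
  P3: open — no interior node is in the conditioning set.
  P4: open — no interior node is in the conditioning set.
{} does not satisfy the backdoor criterion.

No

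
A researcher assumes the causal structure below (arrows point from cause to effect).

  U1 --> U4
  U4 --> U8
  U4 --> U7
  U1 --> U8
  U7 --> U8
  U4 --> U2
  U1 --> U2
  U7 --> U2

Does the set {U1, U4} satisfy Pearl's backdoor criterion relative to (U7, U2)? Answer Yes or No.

Yes

Backdoor paths from U7 to U2 (paths whose first edge points into U7):
  P1: U7 <- U4 <- U1 -> U2
  P2: U7 <- U4 -> U2
  P3: U7 <- U4 -> U8 <- U1 -> U2
Condition 1 (no descendant of U7 in the set): holds — descendants of U7 are {U2, U8}; none are in {U1, U4}.
Condition 2 (every backdoor path blocked by {U1, U4}):
  P1: blocked at chain node U4 ∈ conditioning set.
  P2: blocked at fork node U4 ∈ conditioning set.
  P3: blocked at fork node U4 ∈ conditioning set.
{U1, U4} satisfies the backdoor criterion.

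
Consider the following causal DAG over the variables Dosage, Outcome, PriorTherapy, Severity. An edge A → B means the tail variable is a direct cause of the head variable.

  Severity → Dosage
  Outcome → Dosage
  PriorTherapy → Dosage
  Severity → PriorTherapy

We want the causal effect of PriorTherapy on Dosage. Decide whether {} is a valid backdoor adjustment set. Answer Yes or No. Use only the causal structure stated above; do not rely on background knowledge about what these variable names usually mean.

No

Backdoor paths from PriorTherapy to Dosage (paths whose first edge points into PriorTherapy):
  P1: PriorTherapy <- Severity -> Dosage
Condition 1 (no descendant of PriorTherapy in the set): holds — descendants of PriorTherapy are {Dosage}; none are in {}.
Condition 2 (every backdoor path blocked by {}):
  P1: open — no interior node is in the conditioning set.
{} does not satisfy the backdoor criterion.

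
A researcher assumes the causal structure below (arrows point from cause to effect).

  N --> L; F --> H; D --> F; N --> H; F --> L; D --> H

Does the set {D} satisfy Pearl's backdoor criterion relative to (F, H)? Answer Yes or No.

Yes

Backdoor paths from F to H (paths whose first edge points into F):
  P1: F <- D -> H
Condition 1 (no descendant of F in the set): holds — descendants of F are {H, L}; none are in {D}.
Condition 2 (every backdoor path blocked by {D}):
  P1: blocked at fork node D ∈ conditioning set.
{D} satisfies the backdoor criterion.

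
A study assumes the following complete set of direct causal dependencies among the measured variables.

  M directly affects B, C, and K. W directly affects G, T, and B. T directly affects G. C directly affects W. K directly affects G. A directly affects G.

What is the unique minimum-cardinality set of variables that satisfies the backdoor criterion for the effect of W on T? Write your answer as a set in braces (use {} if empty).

Variables eligible for adjustment (non-descendants of W, excluding W and T): {A, C, K, M}.
Backdoor paths from W to T:
  P1: W <- C <- M -> K -> G <- T
Each backdoor path contains an unconditioned collider, so every path is already blocked with the empty conditioning set:
  P1: blocked at collider G (neither it nor any descendant is in the conditioning set).
The empty set is therefore the unique smallest valid set.

{}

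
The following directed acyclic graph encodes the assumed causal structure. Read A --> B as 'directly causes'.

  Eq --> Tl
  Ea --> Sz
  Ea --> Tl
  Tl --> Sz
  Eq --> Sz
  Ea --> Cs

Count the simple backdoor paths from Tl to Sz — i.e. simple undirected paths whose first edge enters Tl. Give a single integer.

2

A backdoor path from Tl to Sz is any simple undirected path whose first edge points into Tl (i.e. leaves Tl via a parent).
Parents of Tl: {Ea, Eq}.
Enumerating:
  P1: Tl <- Ea -> Sz
  P2: Tl <- Eq -> Sz
That exhausts the simple backdoor paths. Count: 2.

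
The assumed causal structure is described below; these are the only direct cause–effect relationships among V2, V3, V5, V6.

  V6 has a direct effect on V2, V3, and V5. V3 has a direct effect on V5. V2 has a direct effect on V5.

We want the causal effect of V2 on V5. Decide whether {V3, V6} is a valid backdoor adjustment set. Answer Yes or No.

Backdoor paths from V2 to V5 (paths whose first edge points into V2):
  P1: V2 <- V6 -> V3 -> V5
  P2: V2 <- V6 -> V5
Condition 1 (no descendant of V2 in the set): holds — descendants of V2 are {V5}; none are in {V3, V6}.
Condition 2 (every backdoor path blocked by {V3, V6}):
  P1: blocked at fork node V6 ∈ conditioning set.
  P2: blocked at fork node V6 ∈ conditioning set.
{V3, V6} satisfies the backdoor criterion.

Yes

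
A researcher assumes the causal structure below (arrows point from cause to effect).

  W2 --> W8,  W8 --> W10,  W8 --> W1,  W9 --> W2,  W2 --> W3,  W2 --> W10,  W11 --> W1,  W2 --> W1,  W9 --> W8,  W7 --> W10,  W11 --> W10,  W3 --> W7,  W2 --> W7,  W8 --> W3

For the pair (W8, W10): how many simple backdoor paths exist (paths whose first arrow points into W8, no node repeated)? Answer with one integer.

8

A backdoor path from W8 to W10 is any simple undirected path whose first edge points into W8 (i.e. leaves W8 via a parent).
Parents of W8: {W2, W9}.
Enumerating:
  P1: W8 <- W9 -> W2 -> W1 <- W11 -> W10
  P2: W8 <- W9 -> W2 -> W3 -> W7 -> W10
  P3: W8 <- W9 -> W2 -> W7 -> W10
  P4: W8 <- W9 -> W2 -> W10
  P5: W8 <- W2 -> W1 <- W11 -> W10
  P6: W8 <- W2 -> W3 -> W7 -> W10
  P7: W8 <- W2 -> W7 -> W10
  P8: W8 <- W2 -> W10
That exhausts the simple backdoor paths. Count: 8.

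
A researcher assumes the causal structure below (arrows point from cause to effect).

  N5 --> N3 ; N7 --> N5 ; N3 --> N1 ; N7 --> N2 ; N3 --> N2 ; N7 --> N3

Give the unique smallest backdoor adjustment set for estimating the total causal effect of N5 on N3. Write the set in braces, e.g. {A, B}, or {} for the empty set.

{N7}

Variables eligible for adjustment (non-descendants of N5, excluding N5 and N3): {N7}.
Backdoor paths from N5 to N3:
  P1: N5 <- N7 -> N3
  P2: N5 <- N7 -> N2 <- N3
The empty set is not sufficient: P1 (N5 <- N7 -> N3) has no collider blocking it and no conditioned non-collider, so it is open.
Try {N7}:
  P1: blocked at fork node N7 ∈ conditioning set.
  P2: blocked at fork node N7 ∈ conditioning set.
{N7} contains no descendant of N5 and blocks every backdoor path.
{N7} is the unique smallest valid adjustment set.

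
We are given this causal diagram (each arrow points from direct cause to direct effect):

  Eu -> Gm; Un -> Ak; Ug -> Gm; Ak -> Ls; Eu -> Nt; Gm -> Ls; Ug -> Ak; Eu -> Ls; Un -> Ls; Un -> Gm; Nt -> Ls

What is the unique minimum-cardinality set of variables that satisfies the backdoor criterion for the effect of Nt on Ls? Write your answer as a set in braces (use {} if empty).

{Eu}

Variables eligible for adjustment (non-descendants of Nt, excluding Nt and Ls): {Ak, Eu, Gm, Ug, Un}.
Backdoor paths from Nt to Ls:
  P1: Nt <- Eu -> Gm <- Ug -> Ak <- Un -> Ls
  P2: Nt <- Eu -> Gm <- Ug -> Ak -> Ls
  P3: Nt <- Eu -> Gm <- Un -> Ak -> Ls
  P4: Nt <- Eu -> Gm <- Un -> Ls
  P5: Nt <- Eu -> Gm -> Ls
  P6: Nt <- Eu -> Ls
The empty set is not sufficient: P5 (Nt <- Eu -> Gm -> Ls) has no collider blocking it and no conditioned non-collider, so it is open.
Try {Eu}:
  P1: blocked at fork node Eu ∈ conditioning set.
  P2: blocked at fork node Eu ∈ conditioning set.
  P3: blocked at fork node Eu ∈ conditioning set.
  P4: blocked at fork node Eu ∈ conditioning set.
  P5: blocked at fork node Eu ∈ conditioning set.
  P6: blocked at fork node Eu ∈ conditioning set.
{Eu} contains no descendant of Nt and blocks every backdoor path.
No other singleton works — e.g. {Ug} leaves P5 open — so {Eu} is the unique smallest valid adjustment set.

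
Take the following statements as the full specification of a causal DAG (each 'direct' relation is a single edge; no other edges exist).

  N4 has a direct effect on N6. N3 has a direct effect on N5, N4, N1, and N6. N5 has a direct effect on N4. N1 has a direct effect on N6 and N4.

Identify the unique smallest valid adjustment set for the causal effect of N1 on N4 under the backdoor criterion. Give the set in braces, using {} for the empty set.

{N3}

Variables eligible for adjustment (non-descendants of N1, excluding N1 and N4): {N3, N5}.
Backdoor paths from N1 to N4:
  P1: N1 <- N3 -> N5 -> N4
  P2: N1 <- N3 -> N4
  P3: N1 <- N3 -> N6 <- N4
The empty set is not sufficient: P1 (N1 <- N3 -> N5 -> N4) has no collider blocking it and no conditioned non-collider, so it is open.
Try {N3}:
  P1: blocked at fork node N3 ∈ conditioning set.
  P2: blocked at fork node N3 ∈ conditioning set.
  P3: blocked at fork node N3 ∈ conditioning set.
{N3} contains no descendant of N1 and blocks every backdoor path.
No other singleton works — e.g. {N5} leaves P2 open — so {N3} is the unique smallest valid adjustment set.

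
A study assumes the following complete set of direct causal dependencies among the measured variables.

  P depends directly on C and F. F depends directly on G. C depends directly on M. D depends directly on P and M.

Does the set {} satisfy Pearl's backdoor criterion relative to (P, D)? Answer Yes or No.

Backdoor paths from P to D (paths whose first edge points into P):
  P1: P <- C <- M -> D
Condition 1 (no descendant of P in the set): holds — descendants of P are {D}; none are in {}.
Condition 2 (every backdoor path blocked by {}):
  P1: open — no interior node is in the conditioning set.
{} does not satisfy the backdoor criterion.

No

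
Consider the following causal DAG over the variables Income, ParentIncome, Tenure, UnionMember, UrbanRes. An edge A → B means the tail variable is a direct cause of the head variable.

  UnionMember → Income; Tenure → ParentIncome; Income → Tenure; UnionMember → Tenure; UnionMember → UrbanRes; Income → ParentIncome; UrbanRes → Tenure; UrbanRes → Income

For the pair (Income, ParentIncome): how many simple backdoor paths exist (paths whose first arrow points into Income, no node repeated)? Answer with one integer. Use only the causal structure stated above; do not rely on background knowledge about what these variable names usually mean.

A backdoor path from Income to ParentIncome is any simple undirected path whose first edge points into Income (i.e. leaves Income via a parent).
Parents of Income: {UnionMember, UrbanRes}.
Enumerating:
  P1: Income <- UnionMember -> UrbanRes -> Tenure -> ParentIncome
  P2: Income <- UnionMember -> Tenure -> ParentIncome
  P3: Income <- UrbanRes <- UnionMember -> Tenure -> ParentIncome
  P4: Income <- UrbanRes -> Tenure -> ParentIncome
That exhausts the simple backdoor paths. Count: 4.

4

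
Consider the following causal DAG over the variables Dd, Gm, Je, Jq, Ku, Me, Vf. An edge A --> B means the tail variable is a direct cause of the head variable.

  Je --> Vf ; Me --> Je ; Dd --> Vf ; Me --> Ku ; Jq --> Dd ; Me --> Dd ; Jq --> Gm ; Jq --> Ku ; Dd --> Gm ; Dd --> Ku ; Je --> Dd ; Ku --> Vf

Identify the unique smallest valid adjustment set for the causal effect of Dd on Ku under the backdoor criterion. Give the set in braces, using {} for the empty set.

{Jq, Me}

Variables eligible for adjustment (non-descendants of Dd, excluding Dd and Ku): {Je, Jq, Me}.
Backdoor paths from Dd to Ku:
  P1: Dd <- Jq -> Ku
  P2: Dd <- Me -> Je -> Vf <- Ku
  P3: Dd <- Me -> Ku
  P4: Dd <- Je <- Me -> Ku
  P5: Dd <- Je -> Vf <- Ku
The empty set is not sufficient: P1 (Dd <- Jq -> Ku) has no collider blocking it and no conditioned non-collider, so it is open.
Try {Jq, Me}:
  P1: blocked at fork node Jq ∈ conditioning set.
  P2: blocked at fork node Me ∈ conditioning set.
  P3: blocked at fork node Me ∈ conditioning set.
  P4: blocked at fork node Me ∈ conditioning set.
  P5: blocked at collider Vf (neither it nor any descendant is in the conditioning set).
{Jq, Me} contains no descendant of Dd and blocks every backdoor path.
Every element of {Jq, Me} is needed (dropping Jq leaves P1 open; dropping Me leaves P3 open), so no proper subset is valid.
Among all size-2 subsets of the eligible variables, only {Jq, Me} blocks every backdoor path, so it is the unique smallest valid adjustment set.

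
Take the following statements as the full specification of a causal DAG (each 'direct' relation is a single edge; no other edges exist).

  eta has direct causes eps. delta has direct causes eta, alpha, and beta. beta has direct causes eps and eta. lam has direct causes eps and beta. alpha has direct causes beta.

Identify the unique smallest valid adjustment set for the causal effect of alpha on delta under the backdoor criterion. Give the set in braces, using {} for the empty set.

Variables eligible for adjustment (non-descendants of alpha, excluding alpha and delta): {beta, eps, eta, lam}.
Backdoor paths from alpha to delta:
  P1: alpha <- beta <- eps -> eta -> delta
  P2: alpha <- beta <- eta -> delta
  P3: alpha <- beta -> delta
  P4: alpha <- beta -> lam <- eps -> eta -> delta
The empty set is not sufficient: P1 (alpha <- beta <- eps -> eta -> delta) has no collider blocking it and no conditioned non-collider, so it is open.
Try {beta}:
  P1: blocked at chain node beta ∈ conditioning set.
  P2: blocked at chain node beta ∈ conditioning set.
  P3: blocked at fork node beta ∈ conditioning set.
  P4: blocked at fork node beta ∈ conditioning set.
{beta} contains no descendant of alpha and blocks every backdoor path.
No other singleton works — e.g. {eps} leaves P2 open — so {beta} is the unique smallest valid adjustment set.

{beta}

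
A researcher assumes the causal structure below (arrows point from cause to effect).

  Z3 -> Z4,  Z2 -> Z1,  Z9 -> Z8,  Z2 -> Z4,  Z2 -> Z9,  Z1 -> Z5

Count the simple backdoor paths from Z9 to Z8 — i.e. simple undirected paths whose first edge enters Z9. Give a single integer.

A backdoor path from Z9 to Z8 is any simple undirected path whose first edge points into Z9 (i.e. leaves Z9 via a parent).
Parents of Z9: {Z2}.
No simple path from any parent of Z9 reaches Z8 without revisiting Z9, so there are no backdoor paths.

0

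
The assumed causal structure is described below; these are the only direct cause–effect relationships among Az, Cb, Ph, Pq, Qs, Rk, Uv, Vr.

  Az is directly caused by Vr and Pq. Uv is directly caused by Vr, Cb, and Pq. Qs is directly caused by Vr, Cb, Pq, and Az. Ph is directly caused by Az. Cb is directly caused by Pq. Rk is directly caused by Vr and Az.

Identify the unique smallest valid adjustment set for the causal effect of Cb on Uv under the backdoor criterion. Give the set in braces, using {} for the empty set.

Variables eligible for adjustment (non-descendants of Cb, excluding Cb and Uv): {Az, Ph, Pq, Rk, Vr}.
Backdoor paths from Cb to Uv:
  P1: Cb <- Pq -> Az <- Vr -> Uv
  P2: Cb <- Pq -> Az -> Rk <- Vr -> Uv
  P3: Cb <- Pq -> Az -> Qs <- Vr -> Uv
  P4: Cb <- Pq -> Qs <- Vr -> Uv
  P5: Cb <- Pq -> Qs <- Az <- Vr -> Uv
  P6: Cb <- Pq -> Qs <- Az -> Rk <- Vr -> Uv
  P7: Cb <- Pq -> Uv
The empty set is not sufficient: P7 (Cb <- Pq -> Uv) has no collider blocking it and no conditioned non-collider, so it is open.
Try {Pq}:
  P1: blocked at fork node Pq ∈ conditioning set.
  P2: blocked at fork node Pq ∈ conditioning set.
  P3: blocked at fork node Pq ∈ conditioning set.
  P4: blocked at fork node Pq ∈ conditioning set.
  P5: blocked at fork node Pq ∈ conditioning set.
  P6: blocked at fork node Pq ∈ conditioning set.
  P7: blocked at fork node Pq ∈ conditioning set.
{Pq} contains no descendant of Cb and blocks every backdoor path.
No other singleton works — e.g. {Vr} leaves P7 open — so {Pq} is the unique smallest valid adjustment set.

{Pq}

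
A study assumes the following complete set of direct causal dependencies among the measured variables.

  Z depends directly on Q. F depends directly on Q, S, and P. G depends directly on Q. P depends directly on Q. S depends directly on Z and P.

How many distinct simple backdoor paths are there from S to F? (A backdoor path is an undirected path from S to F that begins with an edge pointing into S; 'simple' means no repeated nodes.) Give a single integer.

4

A backdoor path from S to F is any simple undirected path whose first edge points into S (i.e. leaves S via a parent).
Parents of S: {P, Z}.
Enumerating:
  P1: S <- P <- Q -> F
  P2: S <- P -> F
  P3: S <- Z <- Q -> P -> F
  P4: S <- Z <- Q -> F
That exhausts the simple backdoor paths. Count: 4.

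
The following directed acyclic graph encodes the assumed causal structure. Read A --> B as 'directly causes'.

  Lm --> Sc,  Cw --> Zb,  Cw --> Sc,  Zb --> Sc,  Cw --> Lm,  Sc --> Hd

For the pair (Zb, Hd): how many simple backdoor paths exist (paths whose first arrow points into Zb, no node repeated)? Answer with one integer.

2

A backdoor path from Zb to Hd is any simple undirected path whose first edge points into Zb (i.e. leaves Zb via a parent).
Parents of Zb: {Cw}.
Enumerating:
  P1: Zb <- Cw -> Lm -> Sc -> Hd
  P2: Zb <- Cw -> Sc -> Hd
That exhausts the simple backdoor paths. Count: 2.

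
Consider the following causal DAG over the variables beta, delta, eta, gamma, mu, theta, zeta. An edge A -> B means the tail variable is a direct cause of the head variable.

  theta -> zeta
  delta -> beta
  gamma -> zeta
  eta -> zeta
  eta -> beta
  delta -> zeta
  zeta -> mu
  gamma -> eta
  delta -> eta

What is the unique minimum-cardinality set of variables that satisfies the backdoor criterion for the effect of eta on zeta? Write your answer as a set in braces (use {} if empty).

Variables eligible for adjustment (non-descendants of eta, excluding eta and zeta): {delta, gamma, theta}.
Backdoor paths from eta to zeta:
  P1: eta <- delta -> zeta
  P2: eta <- gamma -> zeta
The empty set is not sufficient: P1 (eta <- delta -> zeta) has no collider blocking it and no conditioned non-collider, so it is open.
Try {delta, gamma}:
  P1: blocked at fork node delta ∈ conditioning set.
  P2: blocked at fork node gamma ∈ conditioning set.
{delta, gamma} contains no descendant of eta and blocks every backdoor path.
Every element of {delta, gamma} is needed (dropping delta leaves P1 open; dropping gamma leaves P2 open), so no proper subset is valid.
Among all size-2 subsets of the eligible variables, only {delta, gamma} blocks every backdoor path, so it is the unique smallest valid adjustment set.

{delta, gamma}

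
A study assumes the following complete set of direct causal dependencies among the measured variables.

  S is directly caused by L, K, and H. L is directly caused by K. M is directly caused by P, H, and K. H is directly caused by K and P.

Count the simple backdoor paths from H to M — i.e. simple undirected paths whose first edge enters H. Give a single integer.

2

A backdoor path from H to M is any simple undirected path whose first edge points into H (i.e. leaves H via a parent).
Parents of H: {K, P}.
Enumerating:
  P1: H <- K -> M
  P2: H <- P -> M
That exhausts the simple backdoor paths. Count: 2.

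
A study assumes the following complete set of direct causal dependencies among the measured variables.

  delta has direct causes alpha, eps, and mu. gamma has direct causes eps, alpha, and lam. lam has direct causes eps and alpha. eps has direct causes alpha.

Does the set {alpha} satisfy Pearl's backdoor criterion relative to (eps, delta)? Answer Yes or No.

Yes

Backdoor paths from eps to delta (paths whose first edge points into eps):
  P1: eps <- alpha -> delta
Condition 1 (no descendant of eps in the set): holds — descendants of eps are {delta, gamma, lam}; none are in {alpha}.
Condition 2 (every backdoor path blocked by {alpha}):
  P1: blocked at fork node alpha ∈ conditioning set.
{alpha} satisfies the backdoor criterion.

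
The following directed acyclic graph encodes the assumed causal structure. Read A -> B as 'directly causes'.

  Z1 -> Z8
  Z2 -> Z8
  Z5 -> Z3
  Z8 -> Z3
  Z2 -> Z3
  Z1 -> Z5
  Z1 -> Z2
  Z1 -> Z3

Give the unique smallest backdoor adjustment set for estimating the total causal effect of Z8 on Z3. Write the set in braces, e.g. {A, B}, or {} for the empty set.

Variables eligible for adjustment (non-descendants of Z8, excluding Z8 and Z3): {Z1, Z2, Z5}.
Backdoor paths from Z8 to Z3:
  P1: Z8 <- Z1 -> Z2 -> Z3
  P2: Z8 <- Z1 -> Z5 -> Z3
  P3: Z8 <- Z1 -> Z3
  P4: Z8 <- Z2 <- Z1 -> Z5 -> Z3
  P5: Z8 <- Z2 <- Z1 -> Z3
  P6: Z8 <- Z2 -> Z3
The empty set is not sufficient: P1 (Z8 <- Z1 -> Z2 -> Z3) has no collider blocking it and no conditioned non-collider, so it is open.
Try {Z1, Z2}:
  P1: blocked at fork node Z1 ∈ conditioning set.
  P2: blocked at fork node Z1 ∈ conditioning set.
  P3: blocked at fork node Z1 ∈ conditioning set.
  P4: blocked at chain node Z2 ∈ conditioning set.
  P5: blocked at chain node Z2 ∈ conditioning set.
  P6: blocked at fork node Z2 ∈ conditioning set.
{Z1, Z2} contains no descendant of Z8 and blocks every backdoor path.
Every element of {Z1, Z2} is needed (dropping Z1 leaves P2 open; dropping Z2 leaves P6 open), so no proper subset is valid.
Among all size-2 subsets of the eligible variables, only {Z1, Z2} blocks every backdoor path, so it is the unique smallest valid adjustment set.

{Z1, Z2}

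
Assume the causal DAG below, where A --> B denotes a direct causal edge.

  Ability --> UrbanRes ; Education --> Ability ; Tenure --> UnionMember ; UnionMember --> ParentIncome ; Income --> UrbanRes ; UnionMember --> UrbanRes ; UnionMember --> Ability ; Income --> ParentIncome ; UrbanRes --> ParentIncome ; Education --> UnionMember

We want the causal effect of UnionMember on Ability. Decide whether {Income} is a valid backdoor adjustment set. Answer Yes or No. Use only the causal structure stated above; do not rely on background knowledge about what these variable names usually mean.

No

Backdoor paths from UnionMember to Ability (paths whose first edge points into UnionMember):
  P1: UnionMember <- Education -> Ability
Condition 1 (no descendant of UnionMember in the set): holds — descendants of UnionMember are {Ability, ParentIncome, UrbanRes}; none are in {Income}.
Condition 2 (every backdoor path blocked by {Income}):
  P1: open — no interior node is in the conditioning set.
{Income} does not satisfy the backdoor criterion.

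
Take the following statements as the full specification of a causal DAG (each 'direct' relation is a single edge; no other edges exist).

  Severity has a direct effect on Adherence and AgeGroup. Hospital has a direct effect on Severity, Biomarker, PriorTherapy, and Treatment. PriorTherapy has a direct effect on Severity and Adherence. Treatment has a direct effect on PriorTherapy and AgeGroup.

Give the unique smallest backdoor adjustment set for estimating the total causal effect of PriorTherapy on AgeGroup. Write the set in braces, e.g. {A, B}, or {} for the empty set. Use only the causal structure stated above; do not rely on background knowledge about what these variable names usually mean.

{Hospital, Treatment}

Variables eligible for adjustment (non-descendants of PriorTherapy, excluding PriorTherapy and AgeGroup): {Biomarker, Hospital, Treatment}.
Backdoor paths from PriorTherapy to AgeGroup:
  P1: PriorTherapy <- Hospital -> Treatment -> AgeGroup
  P2: PriorTherapy <- Hospital -> Severity -> AgeGroup
  P3: PriorTherapy <- Treatment <- Hospital -> Severity -> AgeGroup
  P4: PriorTherapy <- Treatment -> AgeGroup
The empty set is not sufficient: P1 (PriorTherapy <- Hospital -> Treatment -> AgeGroup) has no collider blocking it and no conditioned non-collider, so it is open.
Try {Hospital, Treatment}:
  P1: blocked at fork node Hospital ∈ conditioning set.
  P2: blocked at fork node Hospital ∈ conditioning set.
  P3: blocked at chain node Treatment ∈ conditioning set.
  P4: blocked at fork node Treatment ∈ conditioning set.
{Hospital, Treatment} contains no descendant of PriorTherapy and blocks every backdoor path.
Every element of {Hospital, Treatment} is needed (dropping Hospital leaves P2 open; dropping Treatment leaves P4 open), so no proper subset is valid.
Among all size-2 subsets of the eligible variables, only {Hospital, Treatment} blocks every backdoor path, so it is the unique smallest valid adjustment set.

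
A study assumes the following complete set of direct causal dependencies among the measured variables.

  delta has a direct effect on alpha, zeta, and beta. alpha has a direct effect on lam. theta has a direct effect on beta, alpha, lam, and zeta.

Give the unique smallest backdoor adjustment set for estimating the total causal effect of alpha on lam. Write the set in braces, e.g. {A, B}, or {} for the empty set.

Variables eligible for adjustment (non-descendants of alpha, excluding alpha and lam): {beta, delta, theta, zeta}.
Backdoor paths from alpha to lam:
  P1: alpha <- delta -> beta <- theta -> lam
  P2: alpha <- delta -> zeta <- theta -> lam
  P3: alpha <- theta -> lam
The empty set is not sufficient: P3 (alpha <- theta -> lam) has no collider blocking it and no conditioned non-collider, so it is open.
Try {theta}:
  P1: blocked at collider beta (neither it nor any descendant is in the conditioning set).
  P2: blocked at collider zeta (neither it nor any descendant is in the conditioning set).
  P3: blocked at fork node theta ∈ conditioning set.
{theta} contains no descendant of alpha and blocks every backdoor path.
No other singleton works — e.g. {delta} leaves P3 open — so {theta} is the unique smallest valid adjustment set.

{theta}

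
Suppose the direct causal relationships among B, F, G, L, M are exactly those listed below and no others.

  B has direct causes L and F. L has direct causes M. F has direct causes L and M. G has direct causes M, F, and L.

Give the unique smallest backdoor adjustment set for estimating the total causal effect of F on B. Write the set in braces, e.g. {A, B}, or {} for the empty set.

Variables eligible for adjustment (non-descendants of F, excluding F and B): {L, M}.
Backdoor paths from F to B:
  P1: F <- M -> L -> B
  P2: F <- M -> G <- L -> B
  P3: F <- L -> B
The empty set is not sufficient: P1 (F <- M -> L -> B) has no collider blocking it and no conditioned non-collider, so it is open.
Try {L}:
  P1: blocked at chain node L ∈ conditioning set.
  P2: blocked at collider G (neither it nor any descendant is in the conditioning set).
  P3: blocked at fork node L ∈ conditioning set.
{L} contains no descendant of F and blocks every backdoor path.
No other singleton works — e.g. {M} leaves P3 open — so {L} is the unique smallest valid adjustment set.

{L}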